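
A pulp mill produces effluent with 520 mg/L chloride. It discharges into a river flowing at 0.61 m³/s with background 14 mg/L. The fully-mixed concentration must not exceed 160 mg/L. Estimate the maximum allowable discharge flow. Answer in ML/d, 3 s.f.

21.4 ML/d

Mass balance at complete mixing: C_std·(Q_w + Q_r) = Q_w·C_e + Q_r·C_b.
Rearranging, Q_w = Q_r·(C_std − C_b)/(C_e − C_std) = 0.61·(160 − 14) / (520 − 160) = 0.2474 m³/s.
= 21.37 ML/d.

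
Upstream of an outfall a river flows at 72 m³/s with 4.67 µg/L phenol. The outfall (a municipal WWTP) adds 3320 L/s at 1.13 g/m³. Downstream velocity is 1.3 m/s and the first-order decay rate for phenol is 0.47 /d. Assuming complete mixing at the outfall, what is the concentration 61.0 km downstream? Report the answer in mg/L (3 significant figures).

3320 L/s = 3.32 m³/s.
4.67 µg/L = 0.00467 mg/L.
After complete mixing, C₀ = (3.32·1.13 + 72·0.00467) / 75.32 = 0.05427 mg/L.
Travel time t = 6.1e+04 m / 1.3 m/s = 4.692e+04 s = 0.5431 d.
C = 0.05427·exp(−0.47·0.5431) = 0.05427·0.7747 = 0.04205 mg/L.

0.0420 mg/L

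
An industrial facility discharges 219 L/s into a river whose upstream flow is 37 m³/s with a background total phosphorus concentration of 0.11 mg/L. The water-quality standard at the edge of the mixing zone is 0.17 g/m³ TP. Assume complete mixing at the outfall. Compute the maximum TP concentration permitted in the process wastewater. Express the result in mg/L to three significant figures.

10.3 mg/L

219 L/s = 0.219 m³/s.
Mass balance: 0.17·37.22 = 0.219·Cₑ + 37·0.11.
Cₑ = (6.327 − 4.07) / 0.219 = 10.31 mg/L.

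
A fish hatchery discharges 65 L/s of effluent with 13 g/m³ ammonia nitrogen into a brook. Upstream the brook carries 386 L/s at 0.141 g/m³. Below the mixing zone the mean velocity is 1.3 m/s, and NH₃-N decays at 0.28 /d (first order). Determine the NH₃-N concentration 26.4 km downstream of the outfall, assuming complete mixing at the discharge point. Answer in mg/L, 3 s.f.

65 L/s = 0.065 m³/s.
386 L/s = 0.386 m³/s.
After complete mixing, C₀ = (0.065·13 + 0.386·0.141) / 0.451 = 1.994 mg/L.
Travel time t = 2.64e+04 m / 1.3 m/s = 2.031e+04 s = 0.235 d.
C = 1.994·exp(−0.28·0.235) = 1.994·0.9363 = 1.867 mg/L.

1.87 mg/L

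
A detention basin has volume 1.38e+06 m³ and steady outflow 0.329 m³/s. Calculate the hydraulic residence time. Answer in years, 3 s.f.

Q = 0.329 m³/s × 3.156e+07 s/yr = 1.038e+07 m³/yr.
Hydraulic residence time τ = V/Q = 1.38e+06/1.038e+07 = 0.1329 yr.

0.133 yr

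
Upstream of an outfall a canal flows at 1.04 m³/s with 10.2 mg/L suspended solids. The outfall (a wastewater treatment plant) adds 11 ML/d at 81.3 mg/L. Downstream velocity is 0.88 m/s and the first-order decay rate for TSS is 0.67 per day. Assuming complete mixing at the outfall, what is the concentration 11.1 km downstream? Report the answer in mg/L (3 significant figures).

11 ML/d = 0.1273 m³/s.
After complete mixing, C₀ = (0.1273·81.3 + 1.04·10.2) / 1.167 = 17.95 mg/L.
Travel time t = 1.11e+04 m / 0.88 m/s = 1.261e+04 s = 0.146 d.
C = 17.95·exp(−0.67·0.146) = 17.95·0.9068 = 16.28 mg/L.

16.3 mg/L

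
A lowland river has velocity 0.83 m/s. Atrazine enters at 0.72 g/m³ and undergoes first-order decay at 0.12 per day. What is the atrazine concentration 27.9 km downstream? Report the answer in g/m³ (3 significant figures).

0.687 g/m³

Travel time t = 27.9 km / 0.83 m/s = 2.79e+04/0.83 = 3.361e+04 s = 0.3891 d.
First-order decay: C = 0.72·exp(−0.12·0.3891) = 0.72·0.9544 = 0.6872 g/m³.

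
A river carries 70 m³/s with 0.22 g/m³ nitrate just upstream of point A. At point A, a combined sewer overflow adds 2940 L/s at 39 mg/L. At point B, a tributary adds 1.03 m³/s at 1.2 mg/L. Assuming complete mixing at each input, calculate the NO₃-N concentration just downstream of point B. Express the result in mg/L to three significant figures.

2940 L/s = 2.94 m³/s.
After input A: C = (70·0.22 + 2.94·39) / 72.94 = 1.783 mg/L.
After input B: C = (72.94·1.783 + 1.03·1.2) / 73.97 = 1.775 mg/L.

1.77 mg/L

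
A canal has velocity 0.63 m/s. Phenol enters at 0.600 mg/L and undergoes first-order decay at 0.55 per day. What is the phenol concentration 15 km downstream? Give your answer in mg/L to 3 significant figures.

0.516 mg/L

Travel time t = 15 km / 0.63 m/s = 1.5e+04/0.63 = 2.381e+04 s = 0.2756 d.
First-order decay: C = 0.600·exp(−0.55·0.2756) = 0.600·0.8594 = 0.5156 mg/L.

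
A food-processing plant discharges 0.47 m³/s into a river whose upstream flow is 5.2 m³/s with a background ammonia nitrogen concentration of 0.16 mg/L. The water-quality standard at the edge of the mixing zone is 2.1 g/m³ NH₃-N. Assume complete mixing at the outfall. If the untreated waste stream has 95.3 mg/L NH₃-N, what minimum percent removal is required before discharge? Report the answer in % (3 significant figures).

75.3 %

Mass balance: 2.1·5.67 = 0.47·Cₑ + 5.2·0.16.
Cₑ = (11.91 − 0.832) / 0.47 = 23.56 mg/L.
Required removal = 1 − 23.56/95.3 = 75.27 %.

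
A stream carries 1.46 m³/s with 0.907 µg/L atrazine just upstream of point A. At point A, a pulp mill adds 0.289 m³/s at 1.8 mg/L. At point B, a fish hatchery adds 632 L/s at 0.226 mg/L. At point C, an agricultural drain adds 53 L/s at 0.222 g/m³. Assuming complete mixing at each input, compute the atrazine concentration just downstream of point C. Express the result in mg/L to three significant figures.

0.278 mg/L

0.907 µg/L = 0.000907 mg/L.
After input A: C = (1.46·0.000907 + 0.289·1.8) / 1.749 = 0.2982 mg/L.
632 L/s = 0.632 m³/s.
After input B: C = (1.749·0.2982 + 0.632·0.226) / 2.381 = 0.279 mg/L.
53 L/s = 0.053 m³/s.
After input C: C = (2.381·0.279 + 0.053·0.222) / 2.434 = 0.2778 mg/L.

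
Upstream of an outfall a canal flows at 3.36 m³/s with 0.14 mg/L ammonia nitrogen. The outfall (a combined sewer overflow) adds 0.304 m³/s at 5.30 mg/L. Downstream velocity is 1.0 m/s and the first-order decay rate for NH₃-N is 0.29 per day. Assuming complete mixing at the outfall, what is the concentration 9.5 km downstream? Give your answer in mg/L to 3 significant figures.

After complete mixing, C₀ = (0.304·5.3 + 3.36·0.14) / 3.664 = 0.5681 mg/L.
Travel time t = 9500 m / 1.0 m/s = 9500 s = 0.11 d.
C = 0.5681·exp(−0.29·0.11) = 0.5681·0.9686 = 0.5503 mg/L.

0.550 mg/L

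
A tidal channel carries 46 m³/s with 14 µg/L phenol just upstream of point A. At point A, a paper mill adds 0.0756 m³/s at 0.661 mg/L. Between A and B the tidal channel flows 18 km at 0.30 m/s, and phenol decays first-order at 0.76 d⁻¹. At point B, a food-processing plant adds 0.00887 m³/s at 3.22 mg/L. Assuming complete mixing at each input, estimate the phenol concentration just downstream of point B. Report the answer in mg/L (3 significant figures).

0.00950 mg/L

14 µg/L = 0.014 mg/L.
After input A: C = (46·0.014 + 0.0756·0.661) / 46.08 = 0.01506 mg/L.
Over the 18 km reach to input B (t = 6e+04 s = 0.6944 d), decay gives C = 0.01506·exp(−0.76·0.6944) = 0.008885 mg/L.
After input B: C = (46.08·0.008885 + 0.00887·3.22) / 46.08 = 0.009503 mg/L.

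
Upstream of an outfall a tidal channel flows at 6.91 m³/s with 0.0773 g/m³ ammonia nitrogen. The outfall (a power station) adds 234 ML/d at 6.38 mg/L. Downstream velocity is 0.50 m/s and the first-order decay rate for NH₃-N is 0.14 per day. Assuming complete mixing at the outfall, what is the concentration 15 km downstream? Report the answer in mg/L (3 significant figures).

234 ML/d = 2.708 m³/s.
After complete mixing, C₀ = (2.708·6.38 + 6.91·0.0773) / 9.618 = 1.852 mg/L.
Travel time t = 1.5e+04 m / 0.50 m/s = 3e+04 s = 0.3472 d.
C = 1.852·exp(−0.14·0.3472) = 1.852·0.9526 = 1.764 mg/L.

1.76 mg/L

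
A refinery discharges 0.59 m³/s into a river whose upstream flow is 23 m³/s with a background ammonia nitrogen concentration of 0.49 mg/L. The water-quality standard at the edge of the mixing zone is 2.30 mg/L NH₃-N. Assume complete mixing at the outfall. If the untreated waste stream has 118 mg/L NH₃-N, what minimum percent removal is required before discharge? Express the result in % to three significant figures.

Mass balance: 2.3·23.59 = 0.59·Cₑ + 23·0.49.
Cₑ = (54.26 − 11.27) / 0.59 = 72.86 mg/L.
Required removal = 1 − 72.86/118 = 38.25 %.

38.3 %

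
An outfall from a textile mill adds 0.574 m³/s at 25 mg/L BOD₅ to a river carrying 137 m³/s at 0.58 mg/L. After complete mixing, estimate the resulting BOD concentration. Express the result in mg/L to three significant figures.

Flow-weighted mixing gives C = (0.574·25 + 137·0.58) / (0.574 + 137) = 93.81/137.6 = 0.6819 mg/L.

0.682 mg/L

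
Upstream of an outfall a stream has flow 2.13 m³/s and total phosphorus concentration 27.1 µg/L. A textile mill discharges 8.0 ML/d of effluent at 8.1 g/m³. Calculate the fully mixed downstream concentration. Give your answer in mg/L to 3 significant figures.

8.0 ML/d = 0.09259 m³/s.
27.1 µg/L = 0.0271 mg/L.
Conservation of mass across the mixing zone: C = (0.09259·8.1 + 2.13·0.0271) / (0.09259 + 2.13) = 0.8077/2.223 = 0.3634 mg/L.

0.363 mg/L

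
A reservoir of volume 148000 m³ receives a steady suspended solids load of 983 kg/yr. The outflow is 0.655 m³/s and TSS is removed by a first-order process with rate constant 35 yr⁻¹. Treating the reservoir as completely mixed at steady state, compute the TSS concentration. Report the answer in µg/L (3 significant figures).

Outflow Q = 0.655 m³/s × 3.156e+07 s/yr = 2.067e+07 m³/yr.
Steady-state CSTR mass balance: W = Q·C + k·V·C, so C = W/(Q + kV).
Q + kV = 2.067e+07 + 35·148000 = 2.585e+07 m³/yr.
C = 983/2.585e+07 = 3.803e-05 kg/m³ = 0.03803 mg/L = 38.03 µg/L.

38.0 µg/L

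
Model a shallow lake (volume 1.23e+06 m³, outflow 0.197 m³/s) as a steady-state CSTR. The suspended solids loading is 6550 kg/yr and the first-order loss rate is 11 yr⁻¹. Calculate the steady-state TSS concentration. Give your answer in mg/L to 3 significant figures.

0.332 mg/L

Outflow Q = 0.197 m³/s × 3.156e+07 s/yr = 6.217e+06 m³/yr.
Steady-state CSTR mass balance: W = Q·C + k·V·C, so C = W/(Q + kV).
Q + kV = 6.217e+06 + 11·1.23e+06 = 1.975e+07 m³/yr.
C = 6550/1.975e+07 = 0.0003317 kg/m³ = 0.3317 mg/L.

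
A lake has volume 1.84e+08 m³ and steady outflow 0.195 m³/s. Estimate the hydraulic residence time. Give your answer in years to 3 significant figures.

29.9 yr

Q = 0.195 m³/s × 3.156e+07 s/yr = 6.154e+06 m³/yr.
Hydraulic residence time τ = V/Q = 1.84e+08/6.154e+06 = 29.9 yr.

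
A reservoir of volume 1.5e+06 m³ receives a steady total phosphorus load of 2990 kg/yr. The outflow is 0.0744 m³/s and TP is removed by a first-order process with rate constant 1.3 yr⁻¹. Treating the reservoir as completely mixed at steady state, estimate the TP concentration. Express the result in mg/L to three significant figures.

Outflow Q = 0.0744 m³/s × 3.156e+07 s/yr = 2.348e+06 m³/yr.
Steady-state CSTR mass balance: W = Q·C + k·V·C, so C = W/(Q + kV).
Q + kV = 2.348e+06 + 1.3·1.5e+06 = 4.298e+06 m³/yr.
C = 2990/4.298e+06 = 0.0006957 kg/m³ = 0.6957 mg/L.

0.696 mg/L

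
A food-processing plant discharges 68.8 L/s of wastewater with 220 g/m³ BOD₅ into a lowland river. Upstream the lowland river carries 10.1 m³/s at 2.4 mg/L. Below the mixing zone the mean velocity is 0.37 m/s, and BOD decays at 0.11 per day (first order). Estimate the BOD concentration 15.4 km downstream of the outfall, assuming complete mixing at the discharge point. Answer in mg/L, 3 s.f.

68.8 L/s = 0.0688 m³/s.
After complete mixing, C₀ = (0.0688·220 + 10.1·2.4) / 10.17 = 3.872 mg/L.
Travel time t = 1.54e+04 m / 0.37 m/s = 4.162e+04 s = 0.4817 d.
C = 3.872·exp(−0.11·0.4817) = 3.872·0.9484 = 3.672 mg/L.

3.67 mg/L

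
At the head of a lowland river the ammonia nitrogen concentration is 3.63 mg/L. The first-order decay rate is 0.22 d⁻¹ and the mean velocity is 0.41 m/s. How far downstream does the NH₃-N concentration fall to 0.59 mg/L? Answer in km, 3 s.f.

From C = C₀·e^(−kt), t = ln(C₀/C)/k = ln(3.63/0.59)/0.22 = 1.817/0.22 = 8.258 d.
Distance = v·t = 0.41 m/s × 7.135e+05 s = 2.925e+05 m = 292.5 km.

293 km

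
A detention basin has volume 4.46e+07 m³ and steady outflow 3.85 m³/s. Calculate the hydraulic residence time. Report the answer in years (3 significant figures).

Q = 3.85 m³/s × 3.156e+07 s/yr = 1.215e+08 m³/yr.
Hydraulic residence time τ = V/Q = 4.46e+07/1.215e+08 = 0.3671 yr.

0.367 yr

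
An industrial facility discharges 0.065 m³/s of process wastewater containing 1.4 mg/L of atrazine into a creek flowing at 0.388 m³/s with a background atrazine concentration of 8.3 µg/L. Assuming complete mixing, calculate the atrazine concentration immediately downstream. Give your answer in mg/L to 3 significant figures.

0.208 mg/L

8.3 µg/L = 0.0083 mg/L.
By mass balance at complete mixing, C = (0.065·1.4 + 0.388·0.0083) / (0.065 + 0.388) = 0.09422/0.453 = 0.208 mg/L.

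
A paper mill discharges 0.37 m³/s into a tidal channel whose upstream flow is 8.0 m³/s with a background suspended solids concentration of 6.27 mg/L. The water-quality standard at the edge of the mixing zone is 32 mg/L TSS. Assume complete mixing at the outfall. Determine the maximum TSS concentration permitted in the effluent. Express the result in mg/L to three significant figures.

588 mg/L

Mass balance: 32·8.37 = 0.37·Cₑ + 8·6.27.
Cₑ = (267.8 − 50.16) / 0.37 = 588.3 mg/L.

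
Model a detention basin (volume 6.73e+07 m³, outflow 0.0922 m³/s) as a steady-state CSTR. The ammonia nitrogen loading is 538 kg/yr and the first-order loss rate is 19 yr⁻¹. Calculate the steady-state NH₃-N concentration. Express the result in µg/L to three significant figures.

Outflow Q = 0.0922 m³/s × 3.156e+07 s/yr = 2.91e+06 m³/yr.
Steady-state CSTR mass balance: W = Q·C + k·V·C, so C = W/(Q + kV).
Q + kV = 2.91e+06 + 19·6.73e+07 = 1.282e+09 m³/yr.
C = 538/1.282e+09 = 4.198e-07 kg/m³ = 0.0004198 mg/L = 0.4198 µg/L.

0.420 µg/L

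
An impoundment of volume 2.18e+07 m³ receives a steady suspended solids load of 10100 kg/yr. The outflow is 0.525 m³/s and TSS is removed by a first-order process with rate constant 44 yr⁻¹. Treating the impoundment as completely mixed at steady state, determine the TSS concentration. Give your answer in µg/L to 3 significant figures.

10.4 µg/L

Outflow Q = 0.525 m³/s × 3.156e+07 s/yr = 1.657e+07 m³/yr.
Steady-state CSTR mass balance: W = Q·C + k·V·C, so C = W/(Q + kV).
Q + kV = 1.657e+07 + 44·2.18e+07 = 9.758e+08 m³/yr.
C = 10100/9.758e+08 = 1.035e-05 kg/m³ = 0.01035 mg/L = 10.35 µg/L.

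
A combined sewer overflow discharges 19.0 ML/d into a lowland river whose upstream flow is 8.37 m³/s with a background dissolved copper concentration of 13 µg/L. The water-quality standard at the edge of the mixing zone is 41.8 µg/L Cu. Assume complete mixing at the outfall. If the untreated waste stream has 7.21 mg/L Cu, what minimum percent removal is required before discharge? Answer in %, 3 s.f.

19.0 ML/d = 0.2199 m³/s.
13 µg/L = 0.013 mg/L.
41.8 µg/L = 0.0418 mg/L.
Mass balance: 0.0418·8.59 = 0.2199·Cₑ + 8.37·0.013.
Cₑ = (0.3591 − 0.1088) / 0.2199 = 1.138 mg/L.
Required removal = 1 − 1.138/7.21 = 84.22 %.

84.2 %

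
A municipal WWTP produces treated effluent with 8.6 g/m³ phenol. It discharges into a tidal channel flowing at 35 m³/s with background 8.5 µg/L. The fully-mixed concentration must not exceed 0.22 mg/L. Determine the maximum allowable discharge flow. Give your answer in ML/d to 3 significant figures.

8.5 µg/L = 0.0085 mg/L.
Mass balance at complete mixing: C_std·(Q_w + Q_r) = Q_w·C_e + Q_r·C_b.
Rearranging, Q_w = Q_r·(C_std − C_b)/(C_e − C_std) = 35·(0.22 − 0.0085) / (8.6 − 0.22) = 0.8834 m³/s.
= 76.32 ML/d.

76.3 ML/d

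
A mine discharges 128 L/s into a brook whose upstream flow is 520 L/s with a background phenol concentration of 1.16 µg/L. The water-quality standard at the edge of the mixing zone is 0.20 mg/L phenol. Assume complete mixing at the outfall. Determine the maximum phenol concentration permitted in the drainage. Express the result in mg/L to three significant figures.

128 L/s = 0.128 m³/s.
520 L/s = 0.52 m³/s.
1.16 µg/L = 0.00116 mg/L.
Mass balance: 0.2·0.648 = 0.128·Cₑ + 0.52·0.00116.
Cₑ = (0.1296 − 0.0006032) / 0.128 = 1.008 mg/L.

1.01 mg/L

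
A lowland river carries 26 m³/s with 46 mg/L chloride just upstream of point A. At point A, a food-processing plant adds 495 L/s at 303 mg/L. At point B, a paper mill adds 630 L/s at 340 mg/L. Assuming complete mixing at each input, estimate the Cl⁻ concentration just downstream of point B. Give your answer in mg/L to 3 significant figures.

57.5 mg/L

495 L/s = 0.495 m³/s.
After input A: C = (26·46 + 0.495·303) / 26.5 = 50.8 mg/L.
630 L/s = 0.63 m³/s.
After input B: C = (26.5·50.8 + 0.63·340) / 27.12 = 57.52 mg/L.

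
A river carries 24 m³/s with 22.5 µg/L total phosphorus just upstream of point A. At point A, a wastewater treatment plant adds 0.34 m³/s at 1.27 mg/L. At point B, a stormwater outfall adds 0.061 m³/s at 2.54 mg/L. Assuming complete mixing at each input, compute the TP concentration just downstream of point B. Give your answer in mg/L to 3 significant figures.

22.5 µg/L = 0.0225 mg/L.
After input A: C = (24·0.0225 + 0.34·1.27) / 24.34 = 0.03993 mg/L.
After input B: C = (24.34·0.03993 + 0.061·2.54) / 24.4 = 0.04618 mg/L.

0.0462 mg/L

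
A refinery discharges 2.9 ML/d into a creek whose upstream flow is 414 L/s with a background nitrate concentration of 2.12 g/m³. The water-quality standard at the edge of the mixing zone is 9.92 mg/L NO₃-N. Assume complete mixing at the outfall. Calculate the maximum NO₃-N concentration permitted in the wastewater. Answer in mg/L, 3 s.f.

2.9 ML/d = 0.03356 m³/s.
414 L/s = 0.414 m³/s.
Mass balance: 9.92·0.4476 = 0.03356·Cₑ + 0.414·2.12.
Cₑ = (4.44 − 0.8777) / 0.03356 = 106.1 mg/L.

106 mg/L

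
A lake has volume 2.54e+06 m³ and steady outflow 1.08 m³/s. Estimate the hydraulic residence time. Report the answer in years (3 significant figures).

0.0745 yr

Q = 1.08 m³/s × 3.156e+07 s/yr = 3.408e+07 m³/yr.
Hydraulic residence time τ = V/Q = 2.54e+06/3.408e+07 = 0.07453 yr.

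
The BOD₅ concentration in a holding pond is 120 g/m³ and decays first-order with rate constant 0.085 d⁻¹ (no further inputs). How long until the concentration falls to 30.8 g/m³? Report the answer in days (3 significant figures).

t = ln(C₀/C)/k = ln(120/30.8)/0.085 = 1.36/0.085 = 16 d.

16.0 d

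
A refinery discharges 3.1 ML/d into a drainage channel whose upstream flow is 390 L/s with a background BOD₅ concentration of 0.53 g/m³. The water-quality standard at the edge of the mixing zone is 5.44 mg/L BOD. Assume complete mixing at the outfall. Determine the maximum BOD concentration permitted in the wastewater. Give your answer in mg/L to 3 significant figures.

3.1 ML/d = 0.03588 m³/s.
390 L/s = 0.39 m³/s.
Mass balance: 5.44·0.4259 = 0.03588·Cₑ + 0.39·0.53.
Cₑ = (2.317 − 0.2067) / 0.03588 = 58.81 mg/L.

58.8 mg/L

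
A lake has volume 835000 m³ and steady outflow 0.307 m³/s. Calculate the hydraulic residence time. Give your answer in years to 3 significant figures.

0.0862 yr

Q = 0.307 m³/s × 3.156e+07 s/yr = 9.688e+06 m³/yr.
Hydraulic residence time τ = V/Q = 835000/9.688e+06 = 0.08619 yr.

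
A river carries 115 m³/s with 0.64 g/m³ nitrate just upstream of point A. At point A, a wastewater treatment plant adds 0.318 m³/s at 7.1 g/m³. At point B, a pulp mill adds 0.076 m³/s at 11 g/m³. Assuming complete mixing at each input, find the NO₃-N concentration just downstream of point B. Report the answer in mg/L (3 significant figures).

0.665 mg/L

After input A: C = (115·0.64 + 0.318·7.1) / 115.3 = 0.6578 mg/L.
After input B: C = (115.3·0.6578 + 0.076·11) / 115.4 = 0.6646 mg/L.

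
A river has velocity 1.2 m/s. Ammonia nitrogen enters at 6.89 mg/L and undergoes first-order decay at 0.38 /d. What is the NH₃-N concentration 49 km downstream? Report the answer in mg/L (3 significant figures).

Travel time t = 49 km / 1.2 m/s = 4.9e+04/1.2 = 4.083e+04 s = 0.4726 d.
First-order decay: C = 6.89·exp(−0.38·0.4726) = 6.89·0.8356 = 5.757 mg/L.

5.76 mg/L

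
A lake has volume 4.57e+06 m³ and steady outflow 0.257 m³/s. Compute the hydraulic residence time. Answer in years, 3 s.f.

0.563 yr

Q = 0.257 m³/s × 3.156e+07 s/yr = 8.11e+06 m³/yr.
Hydraulic residence time τ = V/Q = 4.57e+06/8.11e+06 = 0.5635 yr.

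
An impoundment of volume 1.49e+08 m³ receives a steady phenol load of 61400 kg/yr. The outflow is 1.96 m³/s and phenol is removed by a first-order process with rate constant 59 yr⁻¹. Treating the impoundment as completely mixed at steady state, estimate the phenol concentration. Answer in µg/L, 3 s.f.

6.94 µg/L

Outflow Q = 1.96 m³/s × 3.156e+07 s/yr = 6.185e+07 m³/yr.
Steady-state CSTR mass balance: W = Q·C + k·V·C, so C = W/(Q + kV).
Q + kV = 6.185e+07 + 59·1.49e+08 = 8.853e+09 m³/yr.
C = 61400/8.853e+09 = 6.936e-06 kg/m³ = 0.006936 mg/L = 6.936 µg/L.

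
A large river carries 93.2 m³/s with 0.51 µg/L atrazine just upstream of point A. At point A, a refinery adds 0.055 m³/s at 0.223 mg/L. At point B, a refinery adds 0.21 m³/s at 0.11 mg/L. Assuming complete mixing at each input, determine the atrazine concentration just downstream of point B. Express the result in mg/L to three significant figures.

0.000887 mg/L

0.51 µg/L = 0.00051 mg/L.
After input A: C = (93.2·0.00051 + 0.055·0.223) / 93.26 = 0.0006412 mg/L.
After input B: C = (93.26·0.0006412 + 0.21·0.11) / 93.47 = 0.0008869 mg/L.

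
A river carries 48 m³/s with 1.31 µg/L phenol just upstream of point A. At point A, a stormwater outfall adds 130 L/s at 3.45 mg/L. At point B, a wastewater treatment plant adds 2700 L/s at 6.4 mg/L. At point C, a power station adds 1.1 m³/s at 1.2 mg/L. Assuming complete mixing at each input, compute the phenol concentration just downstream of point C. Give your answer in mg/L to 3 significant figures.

1.31 µg/L = 0.00131 mg/L.
130 L/s = 0.13 m³/s.
After input A: C = (48·0.00131 + 0.13·3.45) / 48.13 = 0.01062 mg/L.
2700 L/s = 2.7 m³/s.
After input B: C = (48.13·0.01062 + 2.7·6.4) / 50.83 = 0.35 mg/L.
After input C: C = (50.83·0.35 + 1.1·1.2) / 51.93 = 0.368 mg/L.

0.368 mg/L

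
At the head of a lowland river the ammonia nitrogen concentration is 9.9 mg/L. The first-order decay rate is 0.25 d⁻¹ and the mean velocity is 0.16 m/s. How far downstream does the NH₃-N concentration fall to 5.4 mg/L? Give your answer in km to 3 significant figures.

33.5 km

From C = C₀·e^(−kt), t = ln(C₀/C)/k = ln(9.9/5.4)/0.25 = 0.6061/0.25 = 2.425 d.
Distance = v·t = 0.16 m/s × 2.095e+05 s = 3.352e+04 m = 33.52 km.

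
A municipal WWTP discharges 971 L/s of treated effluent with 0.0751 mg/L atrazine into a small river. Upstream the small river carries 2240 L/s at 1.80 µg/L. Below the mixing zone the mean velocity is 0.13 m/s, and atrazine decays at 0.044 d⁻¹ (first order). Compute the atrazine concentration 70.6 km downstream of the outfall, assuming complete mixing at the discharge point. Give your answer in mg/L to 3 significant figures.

971 L/s = 0.971 m³/s.
2240 L/s = 2.24 m³/s.
1.80 µg/L = 0.0018 mg/L.
After complete mixing, C₀ = (0.971·0.0751 + 2.24·0.0018) / 3.211 = 0.02397 mg/L.
Travel time t = 7.06e+04 m / 0.13 m/s = 5.431e+05 s = 6.286 d.
C = 0.02397·exp(−0.044·6.286) = 0.02397·0.7584 = 0.01818 mg/L.

0.0182 mg/L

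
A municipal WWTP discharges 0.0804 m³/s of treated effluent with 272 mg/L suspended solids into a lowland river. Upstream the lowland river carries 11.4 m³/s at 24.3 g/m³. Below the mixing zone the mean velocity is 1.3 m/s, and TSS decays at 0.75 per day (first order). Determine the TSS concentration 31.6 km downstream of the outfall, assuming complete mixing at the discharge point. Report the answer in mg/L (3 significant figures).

After complete mixing, C₀ = (0.0804·272 + 11.4·24.3) / 11.48 = 26.03 mg/L.
Travel time t = 3.16e+04 m / 1.3 m/s = 2.431e+04 s = 0.2813 d.
C = 26.03·exp(−0.75·0.2813) = 26.03·0.8098 = 21.08 mg/L.

21.1 mg/L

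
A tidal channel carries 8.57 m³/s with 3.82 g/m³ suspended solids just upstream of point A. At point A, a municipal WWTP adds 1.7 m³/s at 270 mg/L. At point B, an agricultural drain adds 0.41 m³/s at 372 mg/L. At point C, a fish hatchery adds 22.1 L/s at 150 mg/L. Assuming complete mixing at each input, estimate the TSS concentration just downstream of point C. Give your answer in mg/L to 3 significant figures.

60.5 mg/L

After input A: C = (8.57·3.82 + 1.7·270) / 10.27 = 47.88 mg/L.
After input B: C = (10.27·47.88 + 0.41·372) / 10.68 = 60.32 mg/L.
22.1 L/s = 0.0221 m³/s.
After input C: C = (10.68·60.32 + 0.0221·150) / 10.7 = 60.51 mg/L.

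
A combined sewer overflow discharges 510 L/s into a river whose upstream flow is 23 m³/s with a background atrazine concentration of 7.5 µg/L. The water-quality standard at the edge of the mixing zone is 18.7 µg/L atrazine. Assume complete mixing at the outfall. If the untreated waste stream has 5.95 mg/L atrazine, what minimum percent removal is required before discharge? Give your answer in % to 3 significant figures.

510 L/s = 0.51 m³/s.
7.5 µg/L = 0.0075 mg/L.
18.7 µg/L = 0.0187 mg/L.
Mass balance: 0.0187·23.51 = 0.51·Cₑ + 23·0.0075.
Cₑ = (0.4396 − 0.1725) / 0.51 = 0.5238 mg/L.
Required removal = 1 − 0.5238/5.95 = 91.2 %.

91.2 %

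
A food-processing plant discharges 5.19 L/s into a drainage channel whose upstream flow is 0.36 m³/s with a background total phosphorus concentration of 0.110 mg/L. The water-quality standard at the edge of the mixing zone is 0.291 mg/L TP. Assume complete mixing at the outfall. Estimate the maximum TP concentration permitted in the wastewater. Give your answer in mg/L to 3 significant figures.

12.8 mg/L

5.19 L/s = 0.00519 m³/s.
Mass balance: 0.291·0.3652 = 0.00519·Cₑ + 0.36·0.11.
Cₑ = (0.1063 − 0.0396) / 0.00519 = 12.85 mg/L.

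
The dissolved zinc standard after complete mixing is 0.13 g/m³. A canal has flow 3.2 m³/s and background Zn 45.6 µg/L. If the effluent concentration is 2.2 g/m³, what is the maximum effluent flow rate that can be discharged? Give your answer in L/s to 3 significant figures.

130 L/s

45.6 µg/L = 0.0456 mg/L.
Mass balance at complete mixing: C_std·(Q_w + Q_r) = Q_w·C_e + Q_r·C_b.
Rearranging, Q_w = Q_r·(C_std − C_b)/(C_e − C_std) = 3.2·(0.13 − 0.0456) / (2.2 − 0.13) = 0.1305 m³/s.
= 130.5 L/s.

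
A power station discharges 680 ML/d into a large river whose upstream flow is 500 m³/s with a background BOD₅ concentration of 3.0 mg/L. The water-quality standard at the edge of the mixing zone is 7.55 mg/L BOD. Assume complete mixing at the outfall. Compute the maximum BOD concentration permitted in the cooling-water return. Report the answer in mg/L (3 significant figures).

297 mg/L

680 ML/d = 7.87 m³/s.
Mass balance: 7.55·507.9 = 7.87·Cₑ + 500·3.
Cₑ = (3834 − 1500) / 7.87 = 296.6 mg/L.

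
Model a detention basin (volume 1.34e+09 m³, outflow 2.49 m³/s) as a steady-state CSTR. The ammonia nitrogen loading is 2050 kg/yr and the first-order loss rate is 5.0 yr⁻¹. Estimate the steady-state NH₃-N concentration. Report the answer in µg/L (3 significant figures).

0.302 µg/L

Outflow Q = 2.49 m³/s × 3.156e+07 s/yr = 7.858e+07 m³/yr.
Steady-state CSTR mass balance: W = Q·C + k·V·C, so C = W/(Q + kV).
Q + kV = 7.858e+07 + 5.0·1.34e+09 = 6.779e+09 m³/yr.
C = 2050/6.779e+09 = 3.024e-07 kg/m³ = 0.0003024 mg/L = 0.3024 µg/L.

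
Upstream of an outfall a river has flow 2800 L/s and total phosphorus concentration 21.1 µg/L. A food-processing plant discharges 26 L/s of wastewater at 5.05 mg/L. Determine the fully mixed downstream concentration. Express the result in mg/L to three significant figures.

0.0674 mg/L

26 L/s = 0.026 m³/s.
2800 L/s = 2.8 m³/s.
21.1 µg/L = 0.0211 mg/L.
By mass balance at complete mixing, C = (0.026·5.05 + 2.8·0.0211) / (0.026 + 2.8) = 0.1904/2.826 = 0.06737 mg/L.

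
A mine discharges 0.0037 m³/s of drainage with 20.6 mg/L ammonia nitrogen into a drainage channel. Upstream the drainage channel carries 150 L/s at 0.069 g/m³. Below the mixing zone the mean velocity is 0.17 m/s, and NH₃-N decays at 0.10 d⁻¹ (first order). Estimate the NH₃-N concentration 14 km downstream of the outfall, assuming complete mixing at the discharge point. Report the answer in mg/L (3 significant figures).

150 L/s = 0.15 m³/s.
After complete mixing, C₀ = (0.0037·20.6 + 0.15·0.069) / 0.1537 = 0.5632 mg/L.
Travel time t = 1.4e+04 m / 0.17 m/s = 8.235e+04 s = 0.9532 d.
C = 0.5632·exp(−0.10·0.9532) = 0.5632·0.9091 = 0.512 mg/L.

0.512 mg/L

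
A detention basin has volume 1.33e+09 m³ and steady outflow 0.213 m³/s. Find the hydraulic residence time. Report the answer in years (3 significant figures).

198 yr

Q = 0.213 m³/s × 3.156e+07 s/yr = 6.722e+06 m³/yr.
Hydraulic residence time τ = V/Q = 1.33e+09/6.722e+06 = 197.9 yr.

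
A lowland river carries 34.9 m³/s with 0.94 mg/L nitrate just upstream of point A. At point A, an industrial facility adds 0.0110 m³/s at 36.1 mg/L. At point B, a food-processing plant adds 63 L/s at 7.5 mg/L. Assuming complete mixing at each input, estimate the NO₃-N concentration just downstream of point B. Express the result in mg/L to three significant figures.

0.963 mg/L

After input A: C = (34.9·0.94 + 0.011·36.1) / 34.91 = 0.9511 mg/L.
63 L/s = 0.063 m³/s.
After input B: C = (34.91·0.9511 + 0.063·7.5) / 34.97 = 0.9629 mg/L.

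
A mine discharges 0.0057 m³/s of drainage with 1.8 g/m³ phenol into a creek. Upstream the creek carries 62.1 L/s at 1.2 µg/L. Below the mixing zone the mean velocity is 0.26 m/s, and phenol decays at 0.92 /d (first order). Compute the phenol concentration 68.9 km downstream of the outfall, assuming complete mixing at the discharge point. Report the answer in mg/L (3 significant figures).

0.00907 mg/L

62.1 L/s = 0.0621 m³/s.
1.2 µg/L = 0.0012 mg/L.
After complete mixing, C₀ = (0.0057·1.8 + 0.0621·0.0012) / 0.0678 = 0.1524 mg/L.
Travel time t = 6.89e+04 m / 0.26 m/s = 2.65e+05 s = 3.067 d.
C = 0.1524·exp(−0.92·3.067) = 0.1524·0.0595 = 0.00907 mg/L.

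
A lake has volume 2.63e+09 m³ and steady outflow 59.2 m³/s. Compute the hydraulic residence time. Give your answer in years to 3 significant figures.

1.41 yr

Q = 59.2 m³/s × 3.156e+07 s/yr = 1.868e+09 m³/yr.
Hydraulic residence time τ = V/Q = 2.63e+09/1.868e+09 = 1.408 yr.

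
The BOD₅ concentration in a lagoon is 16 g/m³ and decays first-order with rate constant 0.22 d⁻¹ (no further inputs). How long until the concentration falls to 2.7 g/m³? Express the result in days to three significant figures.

t = ln(C₀/C)/k = ln(16/2.7)/0.22 = 1.779/0.22 = 8.088 d.

8.09 d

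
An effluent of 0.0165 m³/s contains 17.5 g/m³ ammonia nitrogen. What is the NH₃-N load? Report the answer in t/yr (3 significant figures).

9.11 t/yr

Mass flux = Q·C = 0.0165 m³/s × 17.5 g/m³ = 0.2888 g/s.
= 0.2888 g/s × 31.56 = 9.112 t/yr.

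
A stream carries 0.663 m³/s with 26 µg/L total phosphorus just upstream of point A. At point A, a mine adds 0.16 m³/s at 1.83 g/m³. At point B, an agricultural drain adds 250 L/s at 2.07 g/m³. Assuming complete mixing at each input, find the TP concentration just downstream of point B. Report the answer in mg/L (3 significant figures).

0.771 mg/L

26 µg/L = 0.026 mg/L.
After input A: C = (0.663·0.026 + 0.16·1.83) / 0.823 = 0.3767 mg/L.
250 L/s = 0.25 m³/s.
After input B: C = (0.823·0.3767 + 0.25·2.07) / 1.073 = 0.7712 mg/L.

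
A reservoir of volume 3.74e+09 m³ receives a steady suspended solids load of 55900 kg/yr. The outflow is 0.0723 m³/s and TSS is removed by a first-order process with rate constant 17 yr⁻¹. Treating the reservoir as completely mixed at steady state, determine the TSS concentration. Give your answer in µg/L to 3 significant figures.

Outflow Q = 0.0723 m³/s × 3.156e+07 s/yr = 2.282e+06 m³/yr.
Steady-state CSTR mass balance: W = Q·C + k·V·C, so C = W/(Q + kV).
Q + kV = 2.282e+06 + 17·3.74e+09 = 6.358e+10 m³/yr.
C = 55900/6.358e+10 = 8.792e-07 kg/m³ = 0.0008792 mg/L = 0.8792 µg/L.

0.879 µg/L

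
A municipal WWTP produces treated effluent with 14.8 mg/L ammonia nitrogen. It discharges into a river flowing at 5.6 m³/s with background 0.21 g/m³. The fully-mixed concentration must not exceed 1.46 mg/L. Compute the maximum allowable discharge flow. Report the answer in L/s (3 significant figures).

Mass balance at complete mixing: C_std·(Q_w + Q_r) = Q_w·C_e + Q_r·C_b.
Rearranging, Q_w = Q_r·(C_std − C_b)/(C_e − C_std) = 5.6·(1.46 − 0.21) / (14.8 − 1.46) = 0.5247 m³/s.
= 524.7 L/s.

525 L/s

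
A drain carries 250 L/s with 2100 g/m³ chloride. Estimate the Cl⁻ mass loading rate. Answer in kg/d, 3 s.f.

45400 kg/d

250 L/s = 0.25 m³/s.
Mass flux = Q·C = 0.25 m³/s × 2100 g/m³ = 525 g/s.
= 525 g/s × 86.4 = 4.536e+04 kg/d.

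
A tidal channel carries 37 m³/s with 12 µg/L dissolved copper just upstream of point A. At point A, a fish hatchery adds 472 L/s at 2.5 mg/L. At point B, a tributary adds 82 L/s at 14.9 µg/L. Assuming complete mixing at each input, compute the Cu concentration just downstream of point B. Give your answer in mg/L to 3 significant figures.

12 µg/L = 0.012 mg/L.
472 L/s = 0.472 m³/s.
After input A: C = (37·0.012 + 0.472·2.5) / 37.47 = 0.04334 mg/L.
82 L/s = 0.082 m³/s.
14.9 µg/L = 0.0149 mg/L.
After input B: C = (37.47·0.04334 + 0.082·0.0149) / 37.55 = 0.04328 mg/L.

0.0433 mg/L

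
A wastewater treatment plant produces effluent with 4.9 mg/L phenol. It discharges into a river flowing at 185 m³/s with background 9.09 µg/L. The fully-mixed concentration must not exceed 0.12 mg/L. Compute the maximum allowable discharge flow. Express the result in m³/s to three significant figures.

9.09 µg/L = 0.00909 mg/L.
Mass balance at complete mixing: C_std·(Q_w + Q_r) = Q_w·C_e + Q_r·C_b.
Rearranging, Q_w = Q_r·(C_std − C_b)/(C_e − C_std) = 185·(0.12 − 0.00909) / (4.9 − 0.12) = 4.293 m³/s.

4.29 m³/s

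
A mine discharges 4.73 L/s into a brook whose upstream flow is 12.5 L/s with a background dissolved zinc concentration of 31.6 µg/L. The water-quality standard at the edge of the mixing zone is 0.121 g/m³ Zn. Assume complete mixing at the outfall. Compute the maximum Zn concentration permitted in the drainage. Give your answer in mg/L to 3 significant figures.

4.73 L/s = 0.00473 m³/s.
12.5 L/s = 0.0125 m³/s.
31.6 µg/L = 0.0316 mg/L.
Mass balance: 0.121·0.01723 = 0.00473·Cₑ + 0.0125·0.0316.
Cₑ = (0.002085 − 0.000395) / 0.00473 = 0.3573 mg/L.

0.357 mg/L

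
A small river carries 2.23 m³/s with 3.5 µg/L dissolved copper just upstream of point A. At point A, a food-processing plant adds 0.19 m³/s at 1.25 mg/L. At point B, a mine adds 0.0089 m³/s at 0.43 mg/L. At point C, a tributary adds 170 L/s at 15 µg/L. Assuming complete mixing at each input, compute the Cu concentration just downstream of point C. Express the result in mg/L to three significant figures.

0.0968 mg/L

3.5 µg/L = 0.0035 mg/L.
After input A: C = (2.23·0.0035 + 0.19·1.25) / 2.42 = 0.1014 mg/L.
After input B: C = (2.42·0.1014 + 0.0089·0.43) / 2.429 = 0.1026 mg/L.
170 L/s = 0.17 m³/s.
15 µg/L = 0.015 mg/L.
After input C: C = (2.429·0.1026 + 0.17·0.015) / 2.599 = 0.09684 mg/L.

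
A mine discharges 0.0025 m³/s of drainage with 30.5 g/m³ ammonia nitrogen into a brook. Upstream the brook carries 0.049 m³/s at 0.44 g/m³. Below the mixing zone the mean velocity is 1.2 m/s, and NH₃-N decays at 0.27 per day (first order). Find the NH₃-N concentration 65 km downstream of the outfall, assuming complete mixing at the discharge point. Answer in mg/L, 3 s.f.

After complete mixing, C₀ = (0.0025·30.5 + 0.049·0.44) / 0.0515 = 1.899 mg/L.
Travel time t = 6.5e+04 m / 1.2 m/s = 5.417e+04 s = 0.6269 d.
C = 1.899·exp(−0.27·0.6269) = 1.899·0.8443 = 1.603 mg/L.

1.60 mg/L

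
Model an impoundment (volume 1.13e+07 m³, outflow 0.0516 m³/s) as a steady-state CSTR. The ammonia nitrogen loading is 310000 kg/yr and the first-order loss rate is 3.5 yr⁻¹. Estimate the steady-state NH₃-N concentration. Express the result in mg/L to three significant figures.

Outflow Q = 0.0516 m³/s × 3.156e+07 s/yr = 1.628e+06 m³/yr.
Steady-state CSTR mass balance: W = Q·C + k·V·C, so C = W/(Q + kV).
Q + kV = 1.628e+06 + 3.5·1.13e+07 = 4.118e+07 m³/yr.
C = 310000/4.118e+07 = 0.007528 kg/m³ = 7.528 mg/L.

7.53 mg/L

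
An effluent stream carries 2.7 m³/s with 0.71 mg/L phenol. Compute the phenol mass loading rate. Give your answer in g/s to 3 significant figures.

Mass flux = Q·C = 2.7 m³/s × 0.71 g/m³ = 1.917 g/s.

1.92 g/s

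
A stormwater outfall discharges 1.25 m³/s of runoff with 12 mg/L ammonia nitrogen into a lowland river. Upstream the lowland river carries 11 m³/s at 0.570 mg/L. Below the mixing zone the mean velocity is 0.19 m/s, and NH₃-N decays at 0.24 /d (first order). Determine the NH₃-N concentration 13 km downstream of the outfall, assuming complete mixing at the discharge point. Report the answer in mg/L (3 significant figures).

1.44 mg/L

After complete mixing, C₀ = (1.25·12 + 11·0.57) / 12.25 = 1.736 mg/L.
Travel time t = 1.3e+04 m / 0.19 m/s = 6.842e+04 s = 0.7919 d.
C = 1.736·exp(−0.24·0.7919) = 1.736·0.8269 = 1.436 mg/L.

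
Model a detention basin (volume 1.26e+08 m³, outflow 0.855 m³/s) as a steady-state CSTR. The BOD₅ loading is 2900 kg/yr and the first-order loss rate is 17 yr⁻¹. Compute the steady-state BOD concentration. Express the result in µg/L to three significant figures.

Outflow Q = 0.855 m³/s × 3.156e+07 s/yr = 2.698e+07 m³/yr.
Steady-state CSTR mass balance: W = Q·C + k·V·C, so C = W/(Q + kV).
Q + kV = 2.698e+07 + 17·1.26e+08 = 2.169e+09 m³/yr.
C = 2900/2.169e+09 = 1.337e-06 kg/m³ = 0.001337 mg/L = 1.337 µg/L.

1.34 µg/L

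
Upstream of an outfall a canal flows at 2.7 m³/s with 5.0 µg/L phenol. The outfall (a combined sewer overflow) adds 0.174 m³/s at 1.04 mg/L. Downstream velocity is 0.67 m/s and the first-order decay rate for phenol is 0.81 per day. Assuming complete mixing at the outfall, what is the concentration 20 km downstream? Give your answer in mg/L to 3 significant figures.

0.0511 mg/L

5.0 µg/L = 0.005 mg/L.
After complete mixing, C₀ = (0.174·1.04 + 2.7·0.005) / 2.874 = 0.06766 mg/L.
Travel time t = 2e+04 m / 0.67 m/s = 2.985e+04 s = 0.3455 d.
C = 0.06766·exp(−0.81·0.3455) = 0.06766·0.7559 = 0.05115 mg/L.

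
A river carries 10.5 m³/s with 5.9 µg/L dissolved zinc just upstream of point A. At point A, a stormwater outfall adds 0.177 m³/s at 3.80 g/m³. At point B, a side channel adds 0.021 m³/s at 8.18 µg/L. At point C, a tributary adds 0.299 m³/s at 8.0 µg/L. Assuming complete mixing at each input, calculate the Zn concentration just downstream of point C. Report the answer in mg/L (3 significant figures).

0.0670 mg/L

5.9 µg/L = 0.0059 mg/L.
After input A: C = (10.5·0.0059 + 0.177·3.8) / 10.68 = 0.0688 mg/L.
8.18 µg/L = 0.00818 mg/L.
After input B: C = (10.68·0.0688 + 0.021·0.00818) / 10.7 = 0.06868 mg/L.
8.0 µg/L = 0.008 mg/L.
After input C: C = (10.7·0.06868 + 0.299·0.008) / 11 = 0.06703 mg/L.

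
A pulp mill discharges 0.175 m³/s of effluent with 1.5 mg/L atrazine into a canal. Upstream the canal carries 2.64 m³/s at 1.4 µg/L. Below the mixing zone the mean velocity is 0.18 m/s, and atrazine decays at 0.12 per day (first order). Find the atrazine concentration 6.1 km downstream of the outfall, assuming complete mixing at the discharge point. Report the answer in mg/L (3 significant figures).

0.0902 mg/L

1.4 µg/L = 0.0014 mg/L.
After complete mixing, C₀ = (0.175·1.5 + 2.64·0.0014) / 2.815 = 0.09456 mg/L.
Travel time t = 6100 m / 0.18 m/s = 3.389e+04 s = 0.3922 d.
C = 0.09456·exp(−0.12·0.3922) = 0.09456·0.954 = 0.09022 mg/L.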